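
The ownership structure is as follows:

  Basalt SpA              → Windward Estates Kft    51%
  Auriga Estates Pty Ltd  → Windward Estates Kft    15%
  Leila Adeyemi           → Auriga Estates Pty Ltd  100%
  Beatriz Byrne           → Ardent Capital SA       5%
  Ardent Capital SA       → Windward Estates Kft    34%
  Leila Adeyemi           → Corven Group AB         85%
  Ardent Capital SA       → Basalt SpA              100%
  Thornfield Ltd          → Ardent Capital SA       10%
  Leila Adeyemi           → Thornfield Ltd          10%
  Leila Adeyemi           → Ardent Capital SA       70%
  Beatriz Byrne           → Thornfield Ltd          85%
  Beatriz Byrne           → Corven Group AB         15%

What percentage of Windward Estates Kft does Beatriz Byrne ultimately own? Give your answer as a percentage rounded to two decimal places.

11.48%

Beatriz reaches Windward along 4 paths.
Via Ardent → Basalt: 5% × 100% × 51% = 2.55%.
Via Thornfield → Ardent → Basalt: 85% × 10% × 100% × 51% = 4.335%.
Via Ardent: 5% × 34% = 1.7%.
Via Thornfield → Ardent: 85% × 10% × 34% = 2.89%.
Total: 2.55% + 4.335% + 1.7% + 2.89% = 11.475%.
Rounded: 11.48%.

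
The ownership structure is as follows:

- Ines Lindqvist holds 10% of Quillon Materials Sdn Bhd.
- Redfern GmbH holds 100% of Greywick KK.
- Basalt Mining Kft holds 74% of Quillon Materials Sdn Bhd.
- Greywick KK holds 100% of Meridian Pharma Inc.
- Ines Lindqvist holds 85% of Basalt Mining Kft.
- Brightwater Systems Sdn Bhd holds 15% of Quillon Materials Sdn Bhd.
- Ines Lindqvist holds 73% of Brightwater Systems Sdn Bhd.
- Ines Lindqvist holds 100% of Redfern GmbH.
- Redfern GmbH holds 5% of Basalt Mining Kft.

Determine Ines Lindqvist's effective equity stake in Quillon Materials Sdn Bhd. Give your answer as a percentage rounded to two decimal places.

Ines reaches Quillon along 4 paths.
Direct stake: 10% = 10%.
Via Brightwater: 73% × 15% = 10.95%.
Via Basalt: 85% × 74% = 62.9%.
Via Redfern → Basalt: 100% × 5% × 74% = 3.7%.
Total: 10% + 10.95% + 62.9% + 3.7% = 87.55%.

87.55%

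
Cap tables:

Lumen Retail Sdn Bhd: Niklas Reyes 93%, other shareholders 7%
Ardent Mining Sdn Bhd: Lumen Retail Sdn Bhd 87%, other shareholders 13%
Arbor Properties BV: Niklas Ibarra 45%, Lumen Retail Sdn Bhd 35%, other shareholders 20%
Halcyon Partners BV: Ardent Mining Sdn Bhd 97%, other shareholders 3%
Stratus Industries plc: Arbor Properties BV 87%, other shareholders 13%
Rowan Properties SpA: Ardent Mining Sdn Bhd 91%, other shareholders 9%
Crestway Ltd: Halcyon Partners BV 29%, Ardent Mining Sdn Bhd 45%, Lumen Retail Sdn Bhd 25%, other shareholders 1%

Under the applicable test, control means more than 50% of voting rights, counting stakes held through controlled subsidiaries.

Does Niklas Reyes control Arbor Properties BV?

Niklas Reyes holds 93% of Lumen, so Niklas Reyes controls Lumen.
Lumen holds 87% of Ardent, so Niklas Reyes controls Ardent.
Ardent holds 97% of Halcyon, so Niklas Reyes controls Halcyon.
Ardent holds 91% of Rowan, so Niklas Reyes controls Rowan.
Halcyon and Ardent and Lumen together hold 29% + 45% + 25% = 99% of Crestway, so Niklas Reyes controls Crestway.
In Arbor, Niklas Reyes's side holds only 35%, not > 50%.
So Niklas Reyes does not control Arbor.

No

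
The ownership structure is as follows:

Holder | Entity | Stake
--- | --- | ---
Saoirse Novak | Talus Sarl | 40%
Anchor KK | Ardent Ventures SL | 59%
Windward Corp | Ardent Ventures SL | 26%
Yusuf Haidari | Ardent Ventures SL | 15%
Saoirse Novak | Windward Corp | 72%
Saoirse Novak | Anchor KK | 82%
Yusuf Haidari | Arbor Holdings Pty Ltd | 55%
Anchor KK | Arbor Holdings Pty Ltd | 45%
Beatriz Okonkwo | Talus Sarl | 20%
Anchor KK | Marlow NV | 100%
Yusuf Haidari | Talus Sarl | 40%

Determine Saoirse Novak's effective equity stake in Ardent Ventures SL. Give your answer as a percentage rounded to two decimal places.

67.10%

Saoirse reaches Ardent along 2 paths.
Via Windward: 72% × 26% = 18.72%.
Via Anchor: 82% × 59% = 48.38%.
Total: 18.72% + 48.38% = 67.1%.
Rounded: 67.10%.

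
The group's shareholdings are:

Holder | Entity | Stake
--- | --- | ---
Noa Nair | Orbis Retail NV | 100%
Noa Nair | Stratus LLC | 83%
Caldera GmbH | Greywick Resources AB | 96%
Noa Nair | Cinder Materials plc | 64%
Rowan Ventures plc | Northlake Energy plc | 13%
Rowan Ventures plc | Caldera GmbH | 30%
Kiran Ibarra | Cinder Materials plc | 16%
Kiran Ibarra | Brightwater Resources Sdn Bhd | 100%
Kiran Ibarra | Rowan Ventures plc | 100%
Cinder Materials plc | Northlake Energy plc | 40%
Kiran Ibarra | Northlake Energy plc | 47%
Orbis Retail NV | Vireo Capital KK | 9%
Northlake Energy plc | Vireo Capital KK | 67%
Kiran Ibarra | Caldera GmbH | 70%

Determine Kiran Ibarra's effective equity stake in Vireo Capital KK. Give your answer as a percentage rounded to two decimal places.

44.49%

Kiran reaches Vireo along 3 paths.
Via Cinder → Northlake: 16% × 40% × 67% = 4.288%.
Via Rowan → Northlake: 100% × 13% × 67% = 8.71%.
Via Northlake: 47% × 67% = 31.49%.
Total: 4.288% + 8.71% + 31.49% = 44.488%.
Rounded: 44.49%.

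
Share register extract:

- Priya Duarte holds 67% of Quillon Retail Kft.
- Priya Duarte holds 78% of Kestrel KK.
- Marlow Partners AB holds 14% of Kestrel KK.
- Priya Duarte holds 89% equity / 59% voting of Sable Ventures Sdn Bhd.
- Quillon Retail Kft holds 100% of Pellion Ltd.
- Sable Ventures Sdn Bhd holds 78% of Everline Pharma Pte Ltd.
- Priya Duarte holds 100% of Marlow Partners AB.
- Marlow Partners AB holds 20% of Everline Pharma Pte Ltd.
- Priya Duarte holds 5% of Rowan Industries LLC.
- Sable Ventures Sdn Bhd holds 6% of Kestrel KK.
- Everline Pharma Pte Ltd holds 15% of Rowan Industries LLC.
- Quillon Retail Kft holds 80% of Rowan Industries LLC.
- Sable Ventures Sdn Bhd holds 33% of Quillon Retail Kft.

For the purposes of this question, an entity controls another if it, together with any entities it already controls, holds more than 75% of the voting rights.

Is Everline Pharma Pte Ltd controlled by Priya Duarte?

Priya holds 100% of Marlow, so Priya controls Marlow.
Priya and Marlow together hold 78% + 14% = 92% of Kestrel, so Priya controls Kestrel.
In Everline, Priya's side holds only 20%, not > 75%.
So Priya does not control Everline.

No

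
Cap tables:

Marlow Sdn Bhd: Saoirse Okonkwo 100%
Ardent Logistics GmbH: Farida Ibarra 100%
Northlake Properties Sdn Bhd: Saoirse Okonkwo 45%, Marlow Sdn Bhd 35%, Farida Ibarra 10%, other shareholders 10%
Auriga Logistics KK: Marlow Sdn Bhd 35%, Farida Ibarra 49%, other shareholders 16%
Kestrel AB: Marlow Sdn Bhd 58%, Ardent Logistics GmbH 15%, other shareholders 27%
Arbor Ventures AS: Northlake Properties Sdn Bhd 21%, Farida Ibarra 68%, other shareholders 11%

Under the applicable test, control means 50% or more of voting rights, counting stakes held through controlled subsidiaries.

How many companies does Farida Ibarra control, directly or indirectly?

2

Farida holds 100% of Ardent, so Farida controls Ardent.
Farida holds 68% of Arbor, so Farida controls Arbor.
No other company's threshold is met.
Farida controls 2 companies.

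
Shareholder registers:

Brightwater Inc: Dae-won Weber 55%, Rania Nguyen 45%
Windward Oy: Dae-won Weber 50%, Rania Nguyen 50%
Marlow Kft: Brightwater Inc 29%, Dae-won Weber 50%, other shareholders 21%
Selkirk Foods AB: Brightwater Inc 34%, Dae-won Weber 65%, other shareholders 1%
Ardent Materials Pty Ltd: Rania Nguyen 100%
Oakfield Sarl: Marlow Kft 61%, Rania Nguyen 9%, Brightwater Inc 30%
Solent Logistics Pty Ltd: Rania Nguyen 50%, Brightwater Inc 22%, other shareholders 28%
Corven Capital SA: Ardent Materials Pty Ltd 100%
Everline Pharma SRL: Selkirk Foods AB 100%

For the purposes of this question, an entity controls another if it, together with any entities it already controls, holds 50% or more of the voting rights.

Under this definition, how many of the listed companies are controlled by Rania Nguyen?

4

Rania holds 50% of Windward, so Rania controls Windward.
Rania holds 100% of Ardent, so Rania controls Ardent.
Rania holds 50% of Solent, so Rania controls Solent.
Ardent holds 100% of Corven, so Rania controls Corven.
No other company's threshold is met.
Rania controls 4 companies.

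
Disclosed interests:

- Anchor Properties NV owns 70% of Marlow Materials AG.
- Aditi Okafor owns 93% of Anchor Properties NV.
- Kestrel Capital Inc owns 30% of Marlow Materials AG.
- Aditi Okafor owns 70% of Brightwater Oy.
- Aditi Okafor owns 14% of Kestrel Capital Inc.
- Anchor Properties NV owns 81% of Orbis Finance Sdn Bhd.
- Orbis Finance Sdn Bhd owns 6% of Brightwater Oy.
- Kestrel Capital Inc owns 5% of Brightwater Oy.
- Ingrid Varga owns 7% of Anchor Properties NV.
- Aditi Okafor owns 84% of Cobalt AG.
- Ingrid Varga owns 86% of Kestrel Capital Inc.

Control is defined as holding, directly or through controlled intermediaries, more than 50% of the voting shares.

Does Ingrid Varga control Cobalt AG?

Ingrid holds 86% of Kestrel, so Ingrid controls Kestrel.
Neither Ingrid nor any entity Ingrid controls holds any voting interest in Cobalt.
So Ingrid does not control Cobalt.

No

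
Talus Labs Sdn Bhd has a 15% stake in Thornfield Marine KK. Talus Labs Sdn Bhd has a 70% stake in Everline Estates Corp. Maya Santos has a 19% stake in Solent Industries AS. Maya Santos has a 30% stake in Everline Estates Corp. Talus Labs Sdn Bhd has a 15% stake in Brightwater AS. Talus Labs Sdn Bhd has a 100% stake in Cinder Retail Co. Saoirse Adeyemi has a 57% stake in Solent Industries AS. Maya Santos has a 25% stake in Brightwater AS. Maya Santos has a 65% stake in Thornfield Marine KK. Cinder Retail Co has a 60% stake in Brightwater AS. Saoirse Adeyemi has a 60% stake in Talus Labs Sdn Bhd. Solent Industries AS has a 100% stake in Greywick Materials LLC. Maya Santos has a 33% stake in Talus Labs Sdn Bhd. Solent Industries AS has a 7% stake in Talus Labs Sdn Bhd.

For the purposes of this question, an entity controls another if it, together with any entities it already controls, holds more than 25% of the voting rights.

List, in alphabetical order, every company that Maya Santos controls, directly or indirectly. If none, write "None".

Brightwater AS, Cinder Retail Co, Everline Estates Corp, Talus Labs Sdn Bhd, Thornfield Marine KK

Maya holds 33% of Talus, so Maya controls Talus.
Maya and Talus together hold 30% + 70% = 100% of Everline, so Maya controls Everline.
Talus holds 100% of Cinder, so Maya controls Cinder.
Talus and Cinder and Maya together hold 15% + 60% + 25% = 100% of Brightwater, so Maya controls Brightwater.
Maya and Talus together hold 65% + 15% = 80% of Thornfield, so Maya controls Thornfield.
No other company's threshold is met.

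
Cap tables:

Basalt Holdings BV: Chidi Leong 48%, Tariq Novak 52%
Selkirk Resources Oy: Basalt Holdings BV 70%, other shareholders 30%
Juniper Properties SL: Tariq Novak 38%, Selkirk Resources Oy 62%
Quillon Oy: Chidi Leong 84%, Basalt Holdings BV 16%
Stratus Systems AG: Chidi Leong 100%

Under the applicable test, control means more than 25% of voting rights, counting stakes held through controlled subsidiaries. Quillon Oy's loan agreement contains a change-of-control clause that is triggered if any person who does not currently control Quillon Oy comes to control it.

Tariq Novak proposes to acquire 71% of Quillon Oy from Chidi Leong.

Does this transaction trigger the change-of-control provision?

Yes

The purchase adds only to Tariq's holdings (Chidi's stake shrinks), so Tariq is the only person who could newly come to control Quillon.
Tariq holds 52% of Basalt, so Tariq controls Basalt.
Basalt holds 70% of Selkirk, so Tariq controls Selkirk.
Tariq and Selkirk together hold 38% + 62% = 100% of Juniper, so Tariq controls Juniper.
In Quillon, Tariq's side holds only 16%, not > 25%.
So before the transaction, Tariq does not control Quillon.
After the purchase, Tariq holds 71% of Quillon directly, and Chidi's stake falls to 13%.
Basalt and Tariq together hold 16% + 71% = 87% of Quillon, so Tariq controls Quillon.
Tariq did not control Quillon before and does after, so the clause is triggered.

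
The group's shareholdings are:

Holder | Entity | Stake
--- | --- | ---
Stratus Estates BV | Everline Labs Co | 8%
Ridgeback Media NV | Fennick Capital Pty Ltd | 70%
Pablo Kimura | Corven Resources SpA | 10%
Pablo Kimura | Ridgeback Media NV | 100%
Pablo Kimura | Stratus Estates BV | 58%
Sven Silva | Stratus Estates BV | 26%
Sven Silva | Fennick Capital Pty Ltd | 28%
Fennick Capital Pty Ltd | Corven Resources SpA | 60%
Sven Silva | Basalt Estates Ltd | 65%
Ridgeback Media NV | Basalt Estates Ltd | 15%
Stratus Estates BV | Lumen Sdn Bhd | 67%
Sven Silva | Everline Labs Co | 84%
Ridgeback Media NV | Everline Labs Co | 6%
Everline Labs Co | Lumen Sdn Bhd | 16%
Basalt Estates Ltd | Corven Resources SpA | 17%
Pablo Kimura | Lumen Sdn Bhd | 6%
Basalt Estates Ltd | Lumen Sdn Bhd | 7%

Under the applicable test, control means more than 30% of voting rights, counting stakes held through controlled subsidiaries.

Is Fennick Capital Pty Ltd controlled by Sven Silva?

No

Sven holds 84% of Everline, so Sven controls Everline.
Sven holds 65% of Basalt, so Sven controls Basalt.
In Fennick, Sven's side holds only 28%, not > 30%.
So Sven does not control Fennick.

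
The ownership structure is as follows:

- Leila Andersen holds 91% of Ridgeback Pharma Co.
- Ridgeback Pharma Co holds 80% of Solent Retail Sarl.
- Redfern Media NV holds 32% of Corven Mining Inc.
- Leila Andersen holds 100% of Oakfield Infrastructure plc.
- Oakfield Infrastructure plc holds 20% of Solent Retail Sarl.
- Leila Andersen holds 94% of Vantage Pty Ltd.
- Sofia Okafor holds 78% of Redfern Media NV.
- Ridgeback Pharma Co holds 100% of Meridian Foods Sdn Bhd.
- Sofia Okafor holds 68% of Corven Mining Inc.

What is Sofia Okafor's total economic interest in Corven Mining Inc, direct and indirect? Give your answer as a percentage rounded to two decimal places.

Sofia reaches Corven along 2 paths.
Direct stake: 68% = 68%.
Via Redfern: 78% × 32% = 24.96%.
Total: 68% + 24.96% = 92.96%.

92.96%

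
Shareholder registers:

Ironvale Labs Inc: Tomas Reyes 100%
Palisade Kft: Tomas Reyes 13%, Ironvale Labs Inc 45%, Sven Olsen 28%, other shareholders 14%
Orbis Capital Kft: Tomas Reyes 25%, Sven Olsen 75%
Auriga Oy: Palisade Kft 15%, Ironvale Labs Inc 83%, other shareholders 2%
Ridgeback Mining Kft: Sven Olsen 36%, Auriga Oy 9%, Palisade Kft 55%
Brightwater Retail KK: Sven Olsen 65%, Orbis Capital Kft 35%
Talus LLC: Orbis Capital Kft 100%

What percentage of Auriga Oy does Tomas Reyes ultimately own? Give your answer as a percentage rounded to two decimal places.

91.70%

Tomas reaches Auriga along 3 paths.
Via Palisade: 13% × 15% = 1.95%.
Via Ironvale → Palisade: 100% × 45% × 15% = 6.75%.
Via Ironvale: 100% × 83% = 83%.
Total: 1.95% + 6.75% + 83% = 91.7%.
Rounded: 91.70%.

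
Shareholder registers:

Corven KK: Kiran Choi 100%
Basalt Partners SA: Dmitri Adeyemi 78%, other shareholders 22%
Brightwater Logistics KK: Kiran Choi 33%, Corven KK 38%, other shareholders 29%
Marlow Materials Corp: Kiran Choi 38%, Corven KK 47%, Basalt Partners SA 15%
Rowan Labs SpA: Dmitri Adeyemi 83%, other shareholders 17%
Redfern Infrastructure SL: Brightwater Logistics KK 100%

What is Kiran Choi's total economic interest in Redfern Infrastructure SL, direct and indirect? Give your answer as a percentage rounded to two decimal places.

71.00%

Kiran reaches Redfern along 2 paths.
Via Brightwater: 33% × 100% = 33%.
Via Corven → Brightwater: 100% × 38% × 100% = 38%.
Total: 33% + 38% = 71%.
Rounded: 71.00%.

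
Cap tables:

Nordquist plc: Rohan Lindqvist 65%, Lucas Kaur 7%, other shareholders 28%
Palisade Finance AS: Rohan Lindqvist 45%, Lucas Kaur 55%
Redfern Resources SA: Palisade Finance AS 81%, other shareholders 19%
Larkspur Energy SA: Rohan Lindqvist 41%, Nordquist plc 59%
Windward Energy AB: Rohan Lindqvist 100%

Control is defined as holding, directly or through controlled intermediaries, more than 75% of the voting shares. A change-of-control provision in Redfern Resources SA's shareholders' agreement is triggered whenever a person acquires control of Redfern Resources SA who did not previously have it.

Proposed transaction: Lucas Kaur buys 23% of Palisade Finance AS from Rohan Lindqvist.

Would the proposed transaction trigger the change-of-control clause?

The purchase adds only to Lucas's holdings (Rohan's stake shrinks), so Lucas is the only person who could newly come to control Redfern.
Lucas's largest direct stake is 55% in Palisade, which does not meet the threshold, so Lucas controls no company.
Neither Lucas nor any entity Lucas controls holds any voting interest in Redfern.
So before the transaction, Lucas does not control Redfern.
After the purchase, Lucas's direct stake in Palisade rises to 55% + 23% = 78%, and Rohan's stake falls to 22%.
Lucas holds 78% of Palisade, so Lucas controls Palisade.
Palisade holds 81% of Redfern, so Lucas controls Redfern.
Lucas did not control Redfern before and does after, so the clause is triggered.

Yes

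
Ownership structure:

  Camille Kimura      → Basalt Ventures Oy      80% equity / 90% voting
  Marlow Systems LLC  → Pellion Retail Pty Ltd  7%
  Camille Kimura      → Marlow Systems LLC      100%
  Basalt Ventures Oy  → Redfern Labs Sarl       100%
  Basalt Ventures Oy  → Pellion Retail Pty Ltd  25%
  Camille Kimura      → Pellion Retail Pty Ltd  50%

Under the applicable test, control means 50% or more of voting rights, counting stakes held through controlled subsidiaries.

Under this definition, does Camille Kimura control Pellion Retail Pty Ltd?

Camille holds 90% of Basalt, so Camille controls Basalt.
Camille holds 100% of Marlow, so Camille controls Marlow.
Camille and Basalt and Marlow together hold 50% + 25% + 7% = 82% of Pellion, so Camille controls Pellion.

Yes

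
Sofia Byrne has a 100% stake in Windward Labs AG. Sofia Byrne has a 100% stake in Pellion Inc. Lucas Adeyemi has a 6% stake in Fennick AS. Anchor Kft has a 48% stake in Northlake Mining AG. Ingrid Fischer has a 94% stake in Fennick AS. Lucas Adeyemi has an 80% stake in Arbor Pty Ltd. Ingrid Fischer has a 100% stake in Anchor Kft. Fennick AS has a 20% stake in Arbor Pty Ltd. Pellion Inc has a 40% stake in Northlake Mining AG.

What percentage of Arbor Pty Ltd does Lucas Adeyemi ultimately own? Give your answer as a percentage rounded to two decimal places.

81.20%

Lucas reaches Arbor along 2 paths.
Direct stake: 80% = 80%.
Via Fennick: 6% × 20% = 1.2%.
Total: 80% + 1.2% = 81.2%.
Rounded: 81.20%.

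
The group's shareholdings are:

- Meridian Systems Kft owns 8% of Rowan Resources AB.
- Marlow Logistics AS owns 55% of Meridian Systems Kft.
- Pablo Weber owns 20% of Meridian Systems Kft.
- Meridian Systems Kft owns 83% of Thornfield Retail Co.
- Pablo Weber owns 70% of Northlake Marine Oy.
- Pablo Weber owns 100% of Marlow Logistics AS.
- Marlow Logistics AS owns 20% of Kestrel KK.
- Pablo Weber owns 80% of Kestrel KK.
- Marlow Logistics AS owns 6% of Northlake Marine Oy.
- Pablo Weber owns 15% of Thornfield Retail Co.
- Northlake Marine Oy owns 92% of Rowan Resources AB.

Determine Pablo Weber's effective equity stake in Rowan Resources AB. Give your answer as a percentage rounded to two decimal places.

Pablo reaches Rowan along 4 paths.
Via Marlow → Meridian: 100% × 55% × 8% = 4.4%.
Via Meridian: 20% × 8% = 1.6%.
Via Northlake: 70% × 92% = 64.4%.
Via Marlow → Northlake: 100% × 6% × 92% = 5.52%.
Total: 4.4% + 1.6% + 64.4% + 5.52% = 75.92%.

75.92%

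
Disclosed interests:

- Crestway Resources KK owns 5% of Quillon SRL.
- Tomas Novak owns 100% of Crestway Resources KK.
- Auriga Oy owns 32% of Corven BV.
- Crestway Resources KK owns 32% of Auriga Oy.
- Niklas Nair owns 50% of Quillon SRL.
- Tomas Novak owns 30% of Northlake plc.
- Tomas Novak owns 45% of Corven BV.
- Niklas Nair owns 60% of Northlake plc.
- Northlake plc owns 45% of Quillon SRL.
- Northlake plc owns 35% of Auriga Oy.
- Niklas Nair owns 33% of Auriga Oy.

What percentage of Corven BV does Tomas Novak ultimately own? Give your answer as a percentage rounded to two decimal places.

Tomas reaches Corven along 3 paths.
Via Crestway → Auriga: 100% × 32% × 32% = 10.24%.
Via Northlake → Auriga: 30% × 35% × 32% = 3.36%.
Direct stake: 45% = 45%.
Total: 10.24% + 3.36% + 45% = 58.6%.
Rounded: 58.60%.

58.60%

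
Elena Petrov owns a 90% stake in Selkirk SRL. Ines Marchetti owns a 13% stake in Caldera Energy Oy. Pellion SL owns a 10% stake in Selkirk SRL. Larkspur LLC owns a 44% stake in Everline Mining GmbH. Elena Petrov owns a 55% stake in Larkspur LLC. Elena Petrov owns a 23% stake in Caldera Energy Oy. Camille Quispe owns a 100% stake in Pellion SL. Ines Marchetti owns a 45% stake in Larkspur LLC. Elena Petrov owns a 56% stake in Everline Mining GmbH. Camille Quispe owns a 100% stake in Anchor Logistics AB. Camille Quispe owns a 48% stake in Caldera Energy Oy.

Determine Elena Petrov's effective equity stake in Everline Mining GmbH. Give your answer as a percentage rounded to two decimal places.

80.20%

Elena reaches Everline along 2 paths.
Direct stake: 56% = 56%.
Via Larkspur: 55% × 44% = 24.2%.
Total: 56% + 24.2% = 80.2%.
Rounded: 80.20%.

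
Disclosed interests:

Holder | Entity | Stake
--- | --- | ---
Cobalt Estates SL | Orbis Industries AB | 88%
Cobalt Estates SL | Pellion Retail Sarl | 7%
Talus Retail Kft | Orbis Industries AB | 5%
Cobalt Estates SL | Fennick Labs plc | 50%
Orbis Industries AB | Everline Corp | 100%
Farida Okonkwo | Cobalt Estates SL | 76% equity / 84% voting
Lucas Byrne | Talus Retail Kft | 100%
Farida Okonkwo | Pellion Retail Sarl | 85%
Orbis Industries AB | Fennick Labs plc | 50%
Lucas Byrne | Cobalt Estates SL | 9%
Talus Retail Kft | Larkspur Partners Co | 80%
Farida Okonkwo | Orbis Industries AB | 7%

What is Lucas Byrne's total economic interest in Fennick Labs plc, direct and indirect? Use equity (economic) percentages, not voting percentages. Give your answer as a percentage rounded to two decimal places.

Lucas reaches Fennick along 3 paths.
Via Talus → Orbis: 100% × 5% × 50% = 2.5%.
Via Cobalt → Orbis: 9% × 88% × 50% = 3.96%.
Via Cobalt: 9% × 50% = 4.5%.
Total: 2.5% + 3.96% + 4.5% = 10.96%.

10.96%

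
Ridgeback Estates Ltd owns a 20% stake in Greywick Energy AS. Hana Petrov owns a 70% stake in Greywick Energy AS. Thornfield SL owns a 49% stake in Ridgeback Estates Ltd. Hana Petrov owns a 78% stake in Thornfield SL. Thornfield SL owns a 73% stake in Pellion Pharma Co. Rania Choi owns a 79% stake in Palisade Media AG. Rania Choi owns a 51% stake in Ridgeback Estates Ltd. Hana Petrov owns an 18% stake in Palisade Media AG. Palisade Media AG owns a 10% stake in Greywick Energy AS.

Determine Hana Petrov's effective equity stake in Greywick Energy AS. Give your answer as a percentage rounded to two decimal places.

Hana reaches Greywick along 3 paths.
Via Palisade: 18% × 10% = 1.8%.
Via Thornfield → Ridgeback: 78% × 49% × 20% = 7.644%.
Direct stake: 70% = 70%.
Total: 1.8% + 7.644% + 70% = 79.444%.
Rounded: 79.44%.

79.44%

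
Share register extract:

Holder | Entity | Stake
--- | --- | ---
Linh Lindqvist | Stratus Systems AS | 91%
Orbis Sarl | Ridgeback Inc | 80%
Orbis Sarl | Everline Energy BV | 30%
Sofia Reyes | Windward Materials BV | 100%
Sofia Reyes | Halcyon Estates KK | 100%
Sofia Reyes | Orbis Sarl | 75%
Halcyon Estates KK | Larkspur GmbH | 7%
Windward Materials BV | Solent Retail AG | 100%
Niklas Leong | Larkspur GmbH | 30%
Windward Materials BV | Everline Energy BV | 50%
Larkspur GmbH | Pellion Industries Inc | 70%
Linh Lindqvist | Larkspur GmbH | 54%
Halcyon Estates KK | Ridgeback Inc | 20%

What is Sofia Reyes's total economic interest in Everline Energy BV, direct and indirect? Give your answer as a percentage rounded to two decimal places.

Sofia reaches Everline along 2 paths.
Via Orbis: 75% × 30% = 22.5%.
Via Windward: 100% × 50% = 50%.
Total: 22.5% + 50% = 72.5%.
Rounded: 72.50%.

72.50%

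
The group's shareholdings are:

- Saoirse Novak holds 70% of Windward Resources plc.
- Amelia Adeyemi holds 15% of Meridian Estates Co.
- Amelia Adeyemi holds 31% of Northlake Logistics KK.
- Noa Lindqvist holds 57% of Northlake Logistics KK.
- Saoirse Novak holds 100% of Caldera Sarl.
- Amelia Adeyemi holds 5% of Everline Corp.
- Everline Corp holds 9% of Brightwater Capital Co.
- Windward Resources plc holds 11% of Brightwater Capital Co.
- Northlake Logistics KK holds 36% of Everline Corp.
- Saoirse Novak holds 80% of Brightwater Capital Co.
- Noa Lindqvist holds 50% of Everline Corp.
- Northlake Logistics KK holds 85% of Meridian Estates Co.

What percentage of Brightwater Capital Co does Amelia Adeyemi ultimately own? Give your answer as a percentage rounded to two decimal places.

Amelia reaches Brightwater along 2 paths.
Via Northlake → Everline: 31% × 36% × 9% = 1.0044%.
Via Everline: 5% × 9% = 0.45%.
Total: 1.0044% + 0.45% = 1.4544%.
Rounded: 1.45%.

1.45%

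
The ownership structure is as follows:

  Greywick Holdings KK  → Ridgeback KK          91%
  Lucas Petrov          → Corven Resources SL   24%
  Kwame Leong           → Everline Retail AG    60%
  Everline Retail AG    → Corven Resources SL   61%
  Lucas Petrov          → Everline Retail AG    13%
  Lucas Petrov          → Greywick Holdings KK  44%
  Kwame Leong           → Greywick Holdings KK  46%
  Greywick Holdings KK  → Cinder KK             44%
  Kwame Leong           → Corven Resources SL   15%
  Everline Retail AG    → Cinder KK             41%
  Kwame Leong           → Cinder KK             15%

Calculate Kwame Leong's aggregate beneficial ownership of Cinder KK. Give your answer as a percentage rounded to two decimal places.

Kwame reaches Cinder along 3 paths.
Via Greywick: 46% × 44% = 20.24%.
Via Everline: 60% × 41% = 24.6%.
Direct stake: 15% = 15%.
Total: 20.24% + 24.6% + 15% = 59.84%.

59.84%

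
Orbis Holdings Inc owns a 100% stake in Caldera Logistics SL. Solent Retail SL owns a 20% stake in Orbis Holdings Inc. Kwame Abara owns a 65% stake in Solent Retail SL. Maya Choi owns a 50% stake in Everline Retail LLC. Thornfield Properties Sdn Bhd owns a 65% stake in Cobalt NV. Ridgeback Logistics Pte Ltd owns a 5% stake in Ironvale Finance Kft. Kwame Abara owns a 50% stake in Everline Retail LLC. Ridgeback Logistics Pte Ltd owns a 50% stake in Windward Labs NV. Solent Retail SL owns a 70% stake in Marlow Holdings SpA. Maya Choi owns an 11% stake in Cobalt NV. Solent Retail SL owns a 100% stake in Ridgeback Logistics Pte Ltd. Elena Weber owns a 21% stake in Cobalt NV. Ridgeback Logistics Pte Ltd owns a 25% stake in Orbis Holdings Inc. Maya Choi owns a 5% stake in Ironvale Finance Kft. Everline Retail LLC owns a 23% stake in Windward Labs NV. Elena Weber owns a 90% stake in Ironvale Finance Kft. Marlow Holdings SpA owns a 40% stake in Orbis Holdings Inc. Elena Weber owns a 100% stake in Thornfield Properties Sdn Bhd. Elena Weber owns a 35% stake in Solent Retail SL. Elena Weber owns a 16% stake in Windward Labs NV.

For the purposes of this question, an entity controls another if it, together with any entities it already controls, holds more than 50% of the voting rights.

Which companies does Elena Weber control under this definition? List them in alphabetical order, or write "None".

Elena holds 90% of Ironvale, so Elena controls Ironvale.
Elena holds 100% of Thornfield, so Elena controls Thornfield.
Thornfield and Elena together hold 65% + 21% = 86% of Cobalt, so Elena controls Cobalt.
No other company's threshold is met.

Cobalt NV, Ironvale Finance Kft, Thornfield Properties Sdn Bhd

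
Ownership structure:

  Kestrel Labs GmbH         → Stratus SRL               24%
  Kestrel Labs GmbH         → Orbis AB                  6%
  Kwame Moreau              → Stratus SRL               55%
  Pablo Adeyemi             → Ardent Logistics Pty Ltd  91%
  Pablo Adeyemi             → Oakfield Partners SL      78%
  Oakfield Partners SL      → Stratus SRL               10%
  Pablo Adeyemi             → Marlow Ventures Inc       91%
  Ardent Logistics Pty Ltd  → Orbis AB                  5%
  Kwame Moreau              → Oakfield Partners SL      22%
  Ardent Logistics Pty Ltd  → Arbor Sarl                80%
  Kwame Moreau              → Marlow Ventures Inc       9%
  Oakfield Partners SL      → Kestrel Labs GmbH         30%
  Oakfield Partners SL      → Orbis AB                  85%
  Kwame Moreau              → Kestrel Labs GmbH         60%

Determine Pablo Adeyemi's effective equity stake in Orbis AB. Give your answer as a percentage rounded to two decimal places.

Pablo reaches Orbis along 3 paths.
Via Ardent: 91% × 5% = 4.55%.
Via Oakfield: 78% × 85% = 66.3%.
Via Oakfield → Kestrel: 78% × 30% × 6% = 1.404%.
Total: 4.55% + 66.3% + 1.404% = 72.254%.
Rounded: 72.25%.

72.25%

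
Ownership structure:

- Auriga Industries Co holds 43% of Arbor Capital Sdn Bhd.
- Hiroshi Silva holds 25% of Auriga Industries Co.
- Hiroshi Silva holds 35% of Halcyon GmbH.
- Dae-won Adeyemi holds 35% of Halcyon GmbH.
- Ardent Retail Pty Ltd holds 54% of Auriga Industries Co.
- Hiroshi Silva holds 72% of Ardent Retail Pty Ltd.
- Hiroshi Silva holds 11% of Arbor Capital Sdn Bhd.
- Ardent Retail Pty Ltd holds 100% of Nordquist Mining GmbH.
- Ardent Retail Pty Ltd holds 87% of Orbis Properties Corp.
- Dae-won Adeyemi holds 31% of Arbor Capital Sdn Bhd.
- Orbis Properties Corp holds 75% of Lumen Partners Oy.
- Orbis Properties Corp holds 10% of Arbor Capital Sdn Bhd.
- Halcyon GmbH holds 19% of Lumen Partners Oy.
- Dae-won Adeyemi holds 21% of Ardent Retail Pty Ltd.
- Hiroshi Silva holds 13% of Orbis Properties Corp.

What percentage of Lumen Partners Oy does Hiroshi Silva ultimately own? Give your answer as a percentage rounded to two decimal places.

Hiroshi reaches Lumen along 3 paths.
Via Halcyon: 35% × 19% = 6.65%.
Via Orbis: 13% × 75% = 9.75%.
Via Ardent → Orbis: 72% × 87% × 75% = 46.98%.
Total: 6.65% + 9.75% + 46.98% = 63.38%.

63.38%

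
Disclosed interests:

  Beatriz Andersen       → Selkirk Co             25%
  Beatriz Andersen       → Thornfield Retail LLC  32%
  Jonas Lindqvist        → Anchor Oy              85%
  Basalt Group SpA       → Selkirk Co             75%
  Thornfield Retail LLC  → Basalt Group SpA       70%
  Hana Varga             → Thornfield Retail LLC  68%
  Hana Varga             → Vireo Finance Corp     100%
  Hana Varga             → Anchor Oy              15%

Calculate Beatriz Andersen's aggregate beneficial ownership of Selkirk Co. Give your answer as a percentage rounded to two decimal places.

41.80%

Beatriz reaches Selkirk along 2 paths.
Via Thornfield → Basalt: 32% × 70% × 75% = 16.8%.
Direct stake: 25% = 25%.
Total: 16.8% + 25% = 41.8%.
Rounded: 41.80%.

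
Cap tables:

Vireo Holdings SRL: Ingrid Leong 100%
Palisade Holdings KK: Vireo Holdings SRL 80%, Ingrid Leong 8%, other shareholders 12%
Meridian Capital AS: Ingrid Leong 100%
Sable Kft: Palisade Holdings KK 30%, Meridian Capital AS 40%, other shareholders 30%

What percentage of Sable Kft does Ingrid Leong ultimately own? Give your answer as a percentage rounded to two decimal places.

66.40%

Ingrid reaches Sable along 3 paths.
Via Vireo → Palisade: 100% × 80% × 30% = 24%.
Via Palisade: 8% × 30% = 2.4%.
Via Meridian: 100% × 40% = 40%.
Total: 24% + 2.4% + 40% = 66.4%.
Rounded: 66.40%.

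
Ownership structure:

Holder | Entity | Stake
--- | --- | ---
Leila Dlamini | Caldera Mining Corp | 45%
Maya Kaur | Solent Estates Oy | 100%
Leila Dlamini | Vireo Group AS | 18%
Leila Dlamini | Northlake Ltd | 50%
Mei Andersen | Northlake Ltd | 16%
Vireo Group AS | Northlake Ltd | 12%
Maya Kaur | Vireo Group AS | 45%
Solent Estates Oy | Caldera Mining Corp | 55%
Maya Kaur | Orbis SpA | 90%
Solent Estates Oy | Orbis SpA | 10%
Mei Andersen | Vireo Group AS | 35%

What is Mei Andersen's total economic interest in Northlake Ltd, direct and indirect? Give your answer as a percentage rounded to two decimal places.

Mei reaches Northlake along 2 paths.
Via Vireo: 35% × 12% = 4.2%.
Direct stake: 16% = 16%.
Total: 4.2% + 16% = 20.2%.
Rounded: 20.20%.

20.20%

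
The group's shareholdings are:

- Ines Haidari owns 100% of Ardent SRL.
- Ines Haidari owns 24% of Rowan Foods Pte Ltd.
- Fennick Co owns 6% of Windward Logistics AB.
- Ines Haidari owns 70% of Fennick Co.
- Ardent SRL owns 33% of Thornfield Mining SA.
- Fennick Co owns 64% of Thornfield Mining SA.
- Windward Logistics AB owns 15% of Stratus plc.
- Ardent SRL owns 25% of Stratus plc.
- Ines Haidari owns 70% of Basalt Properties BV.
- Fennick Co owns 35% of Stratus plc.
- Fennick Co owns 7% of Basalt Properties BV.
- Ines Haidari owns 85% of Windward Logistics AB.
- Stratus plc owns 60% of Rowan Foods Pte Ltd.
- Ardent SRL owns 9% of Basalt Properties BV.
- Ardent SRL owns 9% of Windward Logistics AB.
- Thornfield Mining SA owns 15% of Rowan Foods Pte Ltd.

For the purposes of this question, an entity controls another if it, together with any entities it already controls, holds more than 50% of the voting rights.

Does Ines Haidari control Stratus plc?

Yes

Ines holds 100% of Ardent, so Ines controls Ardent.
Ines holds 70% of Fennick, so Ines controls Fennick.
Ines and Fennick and Ardent together hold 85% + 6% + 9% = 100% of Windward, so Ines controls Windward.
Fennick and Ardent and Windward together hold 35% + 25% + 15% = 75% of Stratus, so Ines controls Stratus.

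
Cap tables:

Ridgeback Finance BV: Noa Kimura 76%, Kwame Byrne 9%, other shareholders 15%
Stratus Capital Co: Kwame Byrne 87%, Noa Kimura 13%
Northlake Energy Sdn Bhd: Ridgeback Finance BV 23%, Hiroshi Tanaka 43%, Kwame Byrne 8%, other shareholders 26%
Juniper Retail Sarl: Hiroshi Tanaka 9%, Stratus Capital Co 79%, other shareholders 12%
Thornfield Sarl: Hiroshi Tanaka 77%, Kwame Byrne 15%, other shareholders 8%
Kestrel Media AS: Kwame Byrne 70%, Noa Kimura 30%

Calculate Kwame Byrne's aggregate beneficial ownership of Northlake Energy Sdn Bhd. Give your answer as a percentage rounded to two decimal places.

Kwame reaches Northlake along 2 paths.
Via Ridgeback: 9% × 23% = 2.07%.
Direct stake: 8% = 8%.
Total: 2.07% + 8% = 10.07%.

10.07%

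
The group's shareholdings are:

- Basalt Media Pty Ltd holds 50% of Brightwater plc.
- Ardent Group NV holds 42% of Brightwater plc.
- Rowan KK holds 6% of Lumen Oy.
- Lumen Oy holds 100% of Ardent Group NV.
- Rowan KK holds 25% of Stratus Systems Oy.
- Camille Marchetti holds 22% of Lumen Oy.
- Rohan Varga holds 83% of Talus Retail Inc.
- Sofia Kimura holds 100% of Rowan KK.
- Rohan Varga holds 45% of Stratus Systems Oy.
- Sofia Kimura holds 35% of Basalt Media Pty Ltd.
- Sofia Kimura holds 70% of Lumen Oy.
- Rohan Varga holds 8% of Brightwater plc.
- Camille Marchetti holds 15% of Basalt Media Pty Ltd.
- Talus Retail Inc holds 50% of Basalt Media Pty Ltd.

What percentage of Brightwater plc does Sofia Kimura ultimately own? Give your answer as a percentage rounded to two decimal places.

49.42%

Sofia reaches Brightwater along 3 paths.
Via Rowan → Lumen → Ardent: 100% × 6% × 100% × 42% = 2.52%.
Via Lumen → Ardent: 70% × 100% × 42% = 29.4%.
Via Basalt: 35% × 50% = 17.5%.
Total: 2.52% + 29.4% + 17.5% = 49.42%.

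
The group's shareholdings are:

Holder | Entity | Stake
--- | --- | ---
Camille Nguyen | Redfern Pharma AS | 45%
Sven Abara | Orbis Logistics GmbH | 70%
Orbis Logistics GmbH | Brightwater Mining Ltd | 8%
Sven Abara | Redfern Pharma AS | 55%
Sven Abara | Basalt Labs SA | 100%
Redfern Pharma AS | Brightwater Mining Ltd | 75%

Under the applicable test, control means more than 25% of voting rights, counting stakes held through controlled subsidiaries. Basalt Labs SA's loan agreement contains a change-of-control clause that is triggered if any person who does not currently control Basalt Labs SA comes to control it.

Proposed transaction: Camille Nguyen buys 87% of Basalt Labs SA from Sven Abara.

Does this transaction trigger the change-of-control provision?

Yes

The purchase adds only to Camille's holdings (Sven's stake shrinks), so Camille is the only person who could newly come to control Basalt.
Camille holds 45% of Redfern, so Camille controls Redfern.
Redfern holds 75% of Brightwater, so Camille controls Brightwater.
Neither Camille nor any entity Camille controls holds any voting interest in Basalt.
So before the transaction, Camille does not control Basalt.
After the purchase, Camille holds 87% of Basalt directly, and Sven's stake falls to 13%.
Camille holds 87% of Basalt, so Camille controls Basalt.
Camille did not control Basalt before and does after, so the clause is triggered.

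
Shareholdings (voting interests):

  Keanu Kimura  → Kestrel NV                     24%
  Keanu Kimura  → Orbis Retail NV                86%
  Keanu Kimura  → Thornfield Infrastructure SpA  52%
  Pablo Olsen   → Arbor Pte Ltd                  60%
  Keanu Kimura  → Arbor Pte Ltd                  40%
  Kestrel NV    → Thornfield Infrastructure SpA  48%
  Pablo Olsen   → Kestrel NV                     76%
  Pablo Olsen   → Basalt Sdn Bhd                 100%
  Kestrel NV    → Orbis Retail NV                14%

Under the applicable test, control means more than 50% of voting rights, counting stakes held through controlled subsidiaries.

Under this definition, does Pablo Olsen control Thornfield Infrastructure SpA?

No

Pablo holds 76% of Kestrel, so Pablo controls Kestrel.
Pablo holds 100% of Basalt, so Pablo controls Basalt.
Pablo holds 60% of Arbor, so Pablo controls Arbor.
In Thornfield, Pablo's side holds only 48%, not > 50%.
So Pablo does not control Thornfield.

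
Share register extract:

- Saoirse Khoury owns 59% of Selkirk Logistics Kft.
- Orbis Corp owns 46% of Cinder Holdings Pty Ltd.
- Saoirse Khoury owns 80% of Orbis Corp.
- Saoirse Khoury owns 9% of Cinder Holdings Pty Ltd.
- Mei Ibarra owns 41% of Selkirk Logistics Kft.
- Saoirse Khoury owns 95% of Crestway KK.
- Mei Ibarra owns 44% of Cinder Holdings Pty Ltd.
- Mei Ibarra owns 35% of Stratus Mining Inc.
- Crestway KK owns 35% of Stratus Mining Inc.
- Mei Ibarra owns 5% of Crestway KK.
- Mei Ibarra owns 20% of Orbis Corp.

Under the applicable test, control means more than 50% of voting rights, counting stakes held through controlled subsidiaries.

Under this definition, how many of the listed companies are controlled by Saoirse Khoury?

4

Saoirse holds 95% of Crestway, so Saoirse controls Crestway.
Saoirse holds 59% of Selkirk, so Saoirse controls Selkirk.
Saoirse holds 80% of Orbis, so Saoirse controls Orbis.
Orbis and Saoirse together hold 46% + 9% = 55% of Cinder, so Saoirse controls Cinder.
No other company's threshold is met.
Saoirse controls 4 companies.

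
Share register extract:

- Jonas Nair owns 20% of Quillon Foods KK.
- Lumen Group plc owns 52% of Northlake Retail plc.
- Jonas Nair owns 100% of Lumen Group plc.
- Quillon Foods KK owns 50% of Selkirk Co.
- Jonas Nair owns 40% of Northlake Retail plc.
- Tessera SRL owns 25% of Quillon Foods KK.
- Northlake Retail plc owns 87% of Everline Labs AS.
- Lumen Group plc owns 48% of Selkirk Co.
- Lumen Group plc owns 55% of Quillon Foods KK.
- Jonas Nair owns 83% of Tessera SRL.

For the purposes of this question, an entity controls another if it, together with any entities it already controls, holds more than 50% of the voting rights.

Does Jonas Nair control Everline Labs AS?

Yes

Jonas holds 100% of Lumen, so Jonas controls Lumen.
Jonas and Lumen together hold 40% + 52% = 92% of Northlake, so Jonas controls Northlake.
Northlake holds 87% of Everline, so Jonas controls Everline.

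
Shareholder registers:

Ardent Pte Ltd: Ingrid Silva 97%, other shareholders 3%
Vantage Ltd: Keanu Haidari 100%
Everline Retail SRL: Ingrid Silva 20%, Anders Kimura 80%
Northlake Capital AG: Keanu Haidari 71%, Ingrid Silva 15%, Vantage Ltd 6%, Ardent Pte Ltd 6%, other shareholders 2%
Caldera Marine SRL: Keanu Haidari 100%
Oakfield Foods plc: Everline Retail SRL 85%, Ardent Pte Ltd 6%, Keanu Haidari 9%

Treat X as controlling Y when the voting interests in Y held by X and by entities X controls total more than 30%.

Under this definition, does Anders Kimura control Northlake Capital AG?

No

Anders holds 80% of Everline, so Anders controls Everline.
Everline holds 85% of Oakfield, so Anders controls Oakfield.
Neither Anders nor any entity Anders controls holds any voting interest in Northlake.
So Anders does not control Northlake.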